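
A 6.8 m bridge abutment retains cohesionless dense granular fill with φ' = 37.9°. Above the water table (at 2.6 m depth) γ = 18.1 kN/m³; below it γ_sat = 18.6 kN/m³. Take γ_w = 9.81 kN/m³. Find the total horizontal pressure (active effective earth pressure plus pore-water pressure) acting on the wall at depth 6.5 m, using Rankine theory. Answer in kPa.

57.7 kPa

K_a = (1 − sin φ)/(1 + sin φ) = 0.2389.
γ' = 18.6 − 9.81 = 8.790 kN/m³.
Effective vertical stress at 6.5 m: σ'_v = 18.1×2.6 + 8.790×3.90 = 81.34 kPa.
σ'_h = K_a σ'_v = 0.2389 × 81.34 = 19.44 kPa; u = γ_w × 3.90 = 38.26 kPa.
Total σ_h = 19.44 + 38.26 = 57.69 kPa.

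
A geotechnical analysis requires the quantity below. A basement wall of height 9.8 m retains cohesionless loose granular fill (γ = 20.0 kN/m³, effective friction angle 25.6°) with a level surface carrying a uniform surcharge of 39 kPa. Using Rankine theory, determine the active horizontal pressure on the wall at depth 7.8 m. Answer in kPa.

77.3 kPa

K_a = (1 − sin φ)/(1 + sin φ) = 0.3966.
σ_v = γz + q = 20.0 × 7.8 + 39 = 195.0 kPa.
σ_h = K_a σ_v = 0.3966 × 195.0 = 77.33 kPa.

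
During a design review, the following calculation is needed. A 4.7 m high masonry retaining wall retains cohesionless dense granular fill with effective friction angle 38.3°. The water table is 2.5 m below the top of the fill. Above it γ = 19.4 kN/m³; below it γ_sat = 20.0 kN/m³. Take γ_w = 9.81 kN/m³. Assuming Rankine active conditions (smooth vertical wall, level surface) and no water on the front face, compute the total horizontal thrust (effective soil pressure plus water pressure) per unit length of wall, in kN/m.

68.8 kN/m

K_a = tan²(45° − φ/2) = 0.2347.
γ' = 20.0 − 9.81 = 10.19 kN/m³. Depth below WT = 2.2 m.
σ'_h at WT = K_a γ d_w = 11.38 kPa; at base = 11.38 + K_a γ' × 2.2 = 16.65 kPa.
P₁ (0–2.5 m) = ½×11.38×2.5 = 14.23. P₂ (2.5–4.7 m) = ½(11.38+16.65)×2.2 = 30.83.
P_w = ½ γ_w h₂² = 0.5×9.81×2.2² = 23.74. Total = 14.23+30.83+23.74 = 68.81 kN/m.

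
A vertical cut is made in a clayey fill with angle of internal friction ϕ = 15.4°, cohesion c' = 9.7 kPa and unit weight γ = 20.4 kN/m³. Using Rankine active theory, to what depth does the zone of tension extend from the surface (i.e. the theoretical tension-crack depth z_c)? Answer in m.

1.25 m

K_a = tan²(45° − 15.4°/2) = 0.5803; √K_a = 0.7618.
The active pressure is zero where K_a γ z = 2c√K_a, so z_c = 2c/(γ√K_a) = 2×9.7/(20.4×0.7618) = 1.248 m.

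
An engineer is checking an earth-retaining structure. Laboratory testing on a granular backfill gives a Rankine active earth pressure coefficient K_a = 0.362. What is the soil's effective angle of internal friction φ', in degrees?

K_a = tan²(45° − φ/2) ⇒ 45° − φ/2 = arctan(√0.362) = 31.03°.
φ = 2(45° − 31.03°) = 27.93°.

27.9°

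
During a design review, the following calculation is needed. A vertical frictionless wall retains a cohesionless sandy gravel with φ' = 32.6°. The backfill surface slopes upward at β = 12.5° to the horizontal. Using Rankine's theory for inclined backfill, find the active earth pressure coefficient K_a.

K_a = cos β · (cos β − √(cos²β − cos²φ)) / (cos β + √(cos²β − cos²φ)).
cos β = 0.9763, cos φ = 0.8425, √(cos²β − cos²φ) = 0.4934.
K_a = 0.9763 × (0.9763 − 0.4934)/(0.9763 + 0.4934) = 0.3208.

0.321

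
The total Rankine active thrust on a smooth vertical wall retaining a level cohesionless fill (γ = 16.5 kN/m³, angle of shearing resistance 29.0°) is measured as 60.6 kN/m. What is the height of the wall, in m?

4.60 m

K_a = 0.3470. P_a = ½ K_a γ H² ⇒ H = √(2P_a/(K_a γ)).
H = √(2×60.6/(0.3470×16.5)) = 4.601 m.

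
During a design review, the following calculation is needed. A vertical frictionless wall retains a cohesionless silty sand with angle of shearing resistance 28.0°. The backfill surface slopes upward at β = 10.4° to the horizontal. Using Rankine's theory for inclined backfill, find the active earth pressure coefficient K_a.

K_a = cos β · (cos β − √(cos²β − cos²φ)) / (cos β + √(cos²β − cos²φ)).
cos β = 0.9836, cos φ = 0.8829, √(cos²β − cos²φ) = 0.4334.
K_a = 0.9836 × (0.9836 − 0.4334)/(0.9836 + 0.4334) = 0.3819.

0.382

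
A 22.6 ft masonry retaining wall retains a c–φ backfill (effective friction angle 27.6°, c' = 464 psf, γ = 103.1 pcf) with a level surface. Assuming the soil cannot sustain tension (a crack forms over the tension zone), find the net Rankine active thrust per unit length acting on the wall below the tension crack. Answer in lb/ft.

K_a = 0.3668; √K_a = 0.6056.
Tension-crack depth z_c = 2c/(γ√K_a) = 2×464/(103.1×0.6056) = 14.86 ft.
σ_a at base = K_a γ H − 2c√K_a = 0.3668×103.1×22.6 − 2×464×0.6056 = 292.6 psf.
P_a = ½ × 292.6 × (H − z_c) = 0.5×292.6×7.738 = 1132 lb/ft.

1130 lb/ft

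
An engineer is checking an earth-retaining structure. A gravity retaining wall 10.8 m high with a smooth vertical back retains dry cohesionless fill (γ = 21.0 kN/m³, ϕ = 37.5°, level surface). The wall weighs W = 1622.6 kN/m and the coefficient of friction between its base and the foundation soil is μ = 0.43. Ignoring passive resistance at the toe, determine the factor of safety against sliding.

2.34

K_a = tan²(45° − 37.5°/2) = 0.2432.
P_a = ½K_aγH² = 0.5×0.2432×21.0×10.8² = 297.8 kN/m, acting at H/3 = 3.600 m above the base.
FS_sliding = μW / P_a = 0.43×1622.6 / 297.8 = 2.343.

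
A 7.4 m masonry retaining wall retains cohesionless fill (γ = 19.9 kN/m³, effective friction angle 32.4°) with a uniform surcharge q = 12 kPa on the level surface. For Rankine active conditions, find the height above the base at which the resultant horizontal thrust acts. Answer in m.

2.64 m

K_a = 0.3022.
Triangular part P₁ = ½K_aγH² = 164.7 at H/3 = 2.467 m; rectangular part P₂ = K_a q H = 26.84 at H/2 = 3.700 m.
ȳ = (P₁·2.467 + P₂·3.700)/(P₁+P₂) = 2.640 m.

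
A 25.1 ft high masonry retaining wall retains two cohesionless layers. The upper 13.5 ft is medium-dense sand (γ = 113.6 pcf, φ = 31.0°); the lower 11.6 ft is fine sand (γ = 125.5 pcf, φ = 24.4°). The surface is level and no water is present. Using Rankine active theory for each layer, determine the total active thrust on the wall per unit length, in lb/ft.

14200 lb/ft

K_a1 = tan²(45°−31.0°/2) = 0.3201; K_a2 = tan²(45°−24.4°/2) = 0.4153.
Layer 1: σ at base = K_a1 γ₁ h₁ = 490.9 psf; P₁ = ½×490.9×13.5 = 3314.
Layer 2: σ_v at top = γ₁h₁ = 1534; σ_h top = K_a2×1534 = 636.9; σ_h base = K_a2×(1534+125.5×11.6) = 1242.
P₂ = ½(636.9+1242)×11.6 = 10900. Total P_a = 3314+10900 = 14210 lb/ft.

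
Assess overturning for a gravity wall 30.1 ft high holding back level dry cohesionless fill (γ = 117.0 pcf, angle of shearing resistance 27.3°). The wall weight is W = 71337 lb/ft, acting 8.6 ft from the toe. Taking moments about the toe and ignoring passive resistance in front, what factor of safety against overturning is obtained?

K_a = tan²(45° − 27.3°/2) = 0.3711.
P_a = ½K_aγH² = 0.5×0.3711×117.0×30.1² = 19670 lb/ft, acting at H/3 = 10.03 ft above the base.
Overturning moment M_o = P_a × H/3 = 19670 × 10.03 = 197400.
Resisting moment M_r = W × 8.6 = 71337 × 8.6 = 613500.
FS_overturning = M_r/M_o = 613500/197400 = 3.109.

3.11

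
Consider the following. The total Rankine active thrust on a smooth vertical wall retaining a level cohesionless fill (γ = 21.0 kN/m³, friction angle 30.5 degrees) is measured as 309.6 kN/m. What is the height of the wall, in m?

K_a = 0.3267. P_a = ½ K_a γ H² ⇒ H = √(2P_a/(K_a γ)).
H = √(2×309.6/(0.3267×21.0)) = 9.501 m.

9.50 m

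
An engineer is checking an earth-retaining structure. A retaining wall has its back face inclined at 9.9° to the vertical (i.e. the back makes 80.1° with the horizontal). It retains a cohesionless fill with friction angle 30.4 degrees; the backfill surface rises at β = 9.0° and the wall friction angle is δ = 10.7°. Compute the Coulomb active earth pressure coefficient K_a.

0.426

K_a = sin²(α+φ) / [sin²α · sin(α−δ) · (1 + √{sin(φ+δ)sin(φ−β) / (sin(α−δ)sin(α+β))})²].
With α = 80.1°, φ = 30.4°, δ = 10.7°, β = 9.0°: K_a = 0.4257.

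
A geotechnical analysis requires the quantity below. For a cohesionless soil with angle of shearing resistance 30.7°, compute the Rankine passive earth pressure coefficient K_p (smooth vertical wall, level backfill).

3.09

K_p = (1 + sin φ)/(1 − sin φ) = tan²(45° + 30.7°/2) = 3.086.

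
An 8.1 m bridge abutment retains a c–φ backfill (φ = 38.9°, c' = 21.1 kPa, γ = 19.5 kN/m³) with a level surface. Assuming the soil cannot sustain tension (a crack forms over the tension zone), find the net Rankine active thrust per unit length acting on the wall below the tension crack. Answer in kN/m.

K_a = 0.2285; √K_a = 0.4780.
Tension-crack depth z_c = 2c/(γ√K_a) = 2×21.1/(19.5×0.4780) = 4.527 m.
σ_a at base = K_a γ H − 2c√K_a = 0.2285×19.5×8.1 − 2×21.1×0.4780 = 15.92 kPa.
P_a = ½ × 15.92 × (H − z_c) = 0.5×15.92×3.573 = 28.45 kN/m.

28.4 kN/m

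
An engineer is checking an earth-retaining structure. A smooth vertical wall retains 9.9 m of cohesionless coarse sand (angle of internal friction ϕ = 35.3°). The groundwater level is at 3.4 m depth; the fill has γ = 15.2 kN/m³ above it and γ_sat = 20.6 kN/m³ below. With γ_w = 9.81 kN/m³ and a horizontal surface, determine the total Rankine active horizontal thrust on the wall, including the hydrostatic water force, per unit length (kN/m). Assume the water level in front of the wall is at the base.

382 kN/m

K_a = tan²(45° − φ/2) = 0.2675.
γ' = 20.6 − 9.81 = 10.79 kN/m³. Depth below WT = 6.5 m.
σ'_h at WT = K_a γ d_w = 13.83 kPa; at base = 13.83 + K_a γ' × 6.5 = 32.59 kPa.
P₁ (0–3.4 m) = ½×13.83×3.4 = 23.51. P₂ (3.4–9.9 m) = ½(13.83+32.59)×6.5 = 150.9.
P_w = ½ γ_w h₂² = 0.5×9.81×6.5² = 207.2. Total = 23.51+150.9+207.2 = 381.6 kN/m.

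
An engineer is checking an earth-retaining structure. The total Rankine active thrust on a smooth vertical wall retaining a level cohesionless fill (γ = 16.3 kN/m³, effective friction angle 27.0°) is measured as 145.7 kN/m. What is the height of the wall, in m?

6.90 m

K_a = 0.3755. P_a = ½ K_a γ H² ⇒ H = √(2P_a/(K_a γ)).
H = √(2×145.7/(0.3755×16.3)) = 6.900 m.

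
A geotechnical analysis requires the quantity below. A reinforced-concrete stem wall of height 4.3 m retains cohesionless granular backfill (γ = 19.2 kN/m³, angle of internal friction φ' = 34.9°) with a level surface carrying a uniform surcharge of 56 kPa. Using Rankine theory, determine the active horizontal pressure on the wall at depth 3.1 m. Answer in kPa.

K_a = (1 − sin φ)/(1 + sin φ) = 0.2721.
σ_v = γz + q = 19.2 × 3.1 + 56 = 115.5 kPa.
σ_h = K_a σ_v = 0.2721 × 115.5 = 31.44 kPa.

31.4 kPa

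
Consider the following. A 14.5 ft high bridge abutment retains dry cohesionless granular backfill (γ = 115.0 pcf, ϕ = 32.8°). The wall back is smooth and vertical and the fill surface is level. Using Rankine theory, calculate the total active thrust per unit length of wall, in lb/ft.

K_a = tan²(45° − φ/2) = 0.2973.
P_a = ½ K_a γ H² = 0.5 × 0.2973 × 115.0 × 14.5² = 3594 lb/ft.

3590 lb/ft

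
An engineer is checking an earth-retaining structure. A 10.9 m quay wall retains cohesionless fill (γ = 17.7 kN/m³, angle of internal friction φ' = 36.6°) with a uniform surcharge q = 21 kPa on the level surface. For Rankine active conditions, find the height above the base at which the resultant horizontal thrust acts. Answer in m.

K_a = 0.2530.
Triangular part P₁ = ½K_aγH² = 266.0 at H/3 = 3.633 m; rectangular part P₂ = K_a q H = 57.90 at H/2 = 5.450 m.
ȳ = (P₁·3.633 + P₂·5.450)/(P₁+P₂) = 3.958 m.

3.96 m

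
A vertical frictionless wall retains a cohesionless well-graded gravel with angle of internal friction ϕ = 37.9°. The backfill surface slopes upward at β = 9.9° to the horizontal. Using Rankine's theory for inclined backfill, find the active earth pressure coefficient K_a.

K_a = cos β · (cos β − √(cos²β − cos²φ)) / (cos β + √(cos²β − cos²φ)).
cos β = 0.9851, cos φ = 0.7891, √(cos²β − cos²φ) = 0.5897.
K_a = 0.9851 × (0.9851 − 0.5897)/(0.9851 + 0.5897) = 0.2473.

0.247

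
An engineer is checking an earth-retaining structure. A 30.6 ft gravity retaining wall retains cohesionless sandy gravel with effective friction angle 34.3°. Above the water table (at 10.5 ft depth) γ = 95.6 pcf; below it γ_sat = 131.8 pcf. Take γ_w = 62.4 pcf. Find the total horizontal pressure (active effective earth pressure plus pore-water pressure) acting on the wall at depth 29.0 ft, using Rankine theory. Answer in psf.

K_a = (1 − sin φ)/(1 + sin φ) = 0.2792.
γ' = 131.8 − 62.4 = 69.40 pcf.
Effective vertical stress at 29.0 ft: σ'_v = 95.6×10.5 + 69.40×18.5 = 2288 psf.
σ'_h = K_a σ'_v = 0.2792 × 2288 = 638.6 psf; u = γ_w × 18.5 = 1154 psf.
Total σ_h = 638.6 + 1154 = 1793 psf.

1790 psf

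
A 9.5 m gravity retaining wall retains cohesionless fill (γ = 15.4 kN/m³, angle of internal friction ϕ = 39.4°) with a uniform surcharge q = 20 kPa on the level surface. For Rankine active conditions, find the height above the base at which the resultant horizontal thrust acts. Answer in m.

K_a = 0.2234.
Triangular part P₁ = ½K_aγH² = 155.3 at H/3 = 3.167 m; rectangular part P₂ = K_a q H = 42.45 at H/2 = 4.750 m.
ȳ = (P₁·3.167 + P₂·4.750)/(P₁+P₂) = 3.507 m.

3.51 m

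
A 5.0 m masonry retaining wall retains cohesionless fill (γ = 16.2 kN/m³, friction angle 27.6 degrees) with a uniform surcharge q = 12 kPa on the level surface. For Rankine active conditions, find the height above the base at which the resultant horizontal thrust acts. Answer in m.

1.86 m

K_a = 0.3668.
Triangular part P₁ = ½K_aγH² = 74.27 at H/3 = 1.667 m; rectangular part P₂ = K_a q H = 22.01 at H/2 = 2.500 m.
ȳ = (P₁·1.667 + P₂·2.500)/(P₁+P₂) = 1.857 m.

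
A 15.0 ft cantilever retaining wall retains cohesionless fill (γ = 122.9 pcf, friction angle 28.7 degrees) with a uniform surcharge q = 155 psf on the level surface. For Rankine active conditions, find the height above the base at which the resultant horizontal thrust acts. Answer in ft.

5.36 ft

K_a = 0.3511.
Triangular part P₁ = ½K_aγH² = 4855 at H/3 = 5.000 ft; rectangular part P₂ = K_a q H = 816.4 at H/2 = 7.500 ft.
ȳ = (P₁·5.000 + P₂·7.500)/(P₁+P₂) = 5.360 ft.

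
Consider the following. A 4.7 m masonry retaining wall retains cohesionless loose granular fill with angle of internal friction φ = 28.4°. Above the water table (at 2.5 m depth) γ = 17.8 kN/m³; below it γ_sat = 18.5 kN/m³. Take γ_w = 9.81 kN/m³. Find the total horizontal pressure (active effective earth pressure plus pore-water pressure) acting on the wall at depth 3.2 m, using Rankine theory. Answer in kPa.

24.8 kPa

K_a = (1 − sin φ)/(1 + sin φ) = 0.3554.
γ' = 18.5 − 9.81 = 8.690 kN/m³.
Effective vertical stress at 3.2 m: σ'_v = 17.8×2.5 + 8.690×0.700 = 50.58 kPa.
σ'_h = K_a σ'_v = 0.3554 × 50.58 = 17.98 kPa; u = γ_w × 0.700 = 6.867 kPa.
Total σ_h = 17.98 + 6.867 = 24.84 kPa.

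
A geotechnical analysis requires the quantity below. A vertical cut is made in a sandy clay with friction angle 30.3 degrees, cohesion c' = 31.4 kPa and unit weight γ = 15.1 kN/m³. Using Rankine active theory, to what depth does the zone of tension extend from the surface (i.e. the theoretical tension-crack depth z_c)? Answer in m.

7.25 m

K_a = tan²(45° − 30.3°/2) = 0.3293; √K_a = 0.5739.
The active pressure is zero where K_a γ z = 2c√K_a, so z_c = 2c/(γ√K_a) = 2×31.4/(15.1×0.5739) = 7.247 m.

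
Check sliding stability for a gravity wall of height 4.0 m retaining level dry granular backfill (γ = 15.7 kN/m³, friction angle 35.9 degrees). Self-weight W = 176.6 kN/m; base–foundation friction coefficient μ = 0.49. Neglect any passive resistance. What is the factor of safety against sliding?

K_a = tan²(45° − 35.9°/2) = 0.2607.
P_a = ½K_aγH² = 0.5×0.2607×15.7×4.0² = 32.75 kN/m, acting at H/3 = 1.333 m above the base.
FS_sliding = μW / P_a = 0.49×176.6 / 32.75 = 2.642.

2.64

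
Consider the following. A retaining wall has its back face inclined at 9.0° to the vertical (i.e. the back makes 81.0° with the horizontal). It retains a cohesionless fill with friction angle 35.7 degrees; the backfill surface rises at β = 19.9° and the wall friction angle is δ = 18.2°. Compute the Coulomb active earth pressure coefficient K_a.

0.408

K_a = sin²(α+φ) / [sin²α · sin(α−δ) · (1 + √{sin(φ+δ)sin(φ−β) / (sin(α−δ)sin(α+β))})²].
With α = 81.0°, φ = 35.7°, δ = 18.2°, β = 19.9°: K_a = 0.4078.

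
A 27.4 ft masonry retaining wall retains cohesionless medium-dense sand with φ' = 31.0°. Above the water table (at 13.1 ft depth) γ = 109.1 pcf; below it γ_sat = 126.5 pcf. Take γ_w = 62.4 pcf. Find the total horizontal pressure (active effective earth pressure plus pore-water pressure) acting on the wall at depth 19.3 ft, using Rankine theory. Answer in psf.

K_a = (1 − sin φ)/(1 + sin φ) = 0.3201.
γ' = 126.5 − 62.4 = 64.10 pcf.
Effective vertical stress at 19.3 ft: σ'_v = 109.1×13.1 + 64.10×6.20 = 1827 psf.
σ'_h = K_a σ'_v = 0.3201 × 1827 = 584.7 psf; u = γ_w × 6.20 = 386.9 psf.
Total σ_h = 584.7 + 386.9 = 971.6 psf.

972 psf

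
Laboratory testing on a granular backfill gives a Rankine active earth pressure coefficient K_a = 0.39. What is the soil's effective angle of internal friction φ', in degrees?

26.0°

K_a = tan²(45° − φ/2) ⇒ 45° − φ/2 = arctan(√0.39) = 31.98°.
φ = 2(45° − 31.98°) = 26.03°.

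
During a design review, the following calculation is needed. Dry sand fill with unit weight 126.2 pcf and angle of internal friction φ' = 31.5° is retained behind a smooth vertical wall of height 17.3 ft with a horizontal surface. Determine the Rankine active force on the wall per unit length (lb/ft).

K_a = tan²(45° − φ/2) = 0.3136.
P_a = ½ K_a γ H² = 0.5 × 0.3136 × 126.2 × 17.3² = 5923 lb/ft.

5920 lb/ft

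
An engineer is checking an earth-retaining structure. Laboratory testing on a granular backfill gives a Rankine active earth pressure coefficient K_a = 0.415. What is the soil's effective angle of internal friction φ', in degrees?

K_a = tan²(45° − φ/2) ⇒ 45° − φ/2 = arctan(√0.415) = 32.79°.
φ = 2(45° − 32.79°) = 24.42°.

24.4°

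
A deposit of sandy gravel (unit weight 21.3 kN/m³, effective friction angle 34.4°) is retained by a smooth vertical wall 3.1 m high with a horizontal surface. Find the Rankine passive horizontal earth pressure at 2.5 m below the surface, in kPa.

K_p = (1 + sin φ)/(1 − sin φ) = 3.597.
σ_h = K_p γ z = 3.597 × 21.3 × 2.5 = 191.6 kPa.

192 kPa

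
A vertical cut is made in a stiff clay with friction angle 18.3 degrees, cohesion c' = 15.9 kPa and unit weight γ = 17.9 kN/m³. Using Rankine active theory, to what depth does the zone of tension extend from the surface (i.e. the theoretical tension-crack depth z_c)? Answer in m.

K_a = tan²(45° − 18.3°/2) = 0.5221; √K_a = 0.7226.
The active pressure is zero where K_a γ z = 2c√K_a, so z_c = 2c/(γ√K_a) = 2×15.9/(17.9×0.7226) = 2.459 m.

2.46 m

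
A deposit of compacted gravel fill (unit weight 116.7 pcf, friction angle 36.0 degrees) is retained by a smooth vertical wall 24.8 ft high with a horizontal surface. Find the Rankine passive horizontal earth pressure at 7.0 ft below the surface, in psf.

3150 psf

K_p = (1 + sin φ)/(1 − sin φ) = 3.852.
σ_h = K_p γ z = 3.852 × 116.7 × 7.0 = 3147 psf.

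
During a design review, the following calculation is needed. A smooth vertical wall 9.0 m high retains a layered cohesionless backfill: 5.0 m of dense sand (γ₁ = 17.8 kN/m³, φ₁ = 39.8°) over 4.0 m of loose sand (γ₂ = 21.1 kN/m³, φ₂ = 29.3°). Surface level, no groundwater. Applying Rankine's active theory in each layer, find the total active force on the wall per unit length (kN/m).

229 kN/m

K_a1 = tan²(45°−39.8°/2) = 0.2194; K_a2 = tan²(45°−29.3°/2) = 0.3428.
Layer 1: σ at base = K_a1 γ₁ h₁ = 19.53 kPa; P₁ = ½×19.53×5.0 = 48.82.
Layer 2: σ_v at top = γ₁h₁ = 89.00; σ_h top = K_a2×89.00 = 30.51; σ_h base = K_a2×(89.00+21.1×4.0) = 59.45.
P₂ = ½(30.51+59.45)×4.0 = 179.9. Total P_a = 48.82+179.9 = 228.7 kN/m.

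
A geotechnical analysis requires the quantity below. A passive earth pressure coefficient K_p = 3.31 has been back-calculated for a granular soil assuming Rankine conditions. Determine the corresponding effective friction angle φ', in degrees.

K_p = (1+sin φ)/(1−sin φ) ⇒ sin φ = (K_p − 1)/(K_p + 1) = 0.5360.
φ = arcsin(0.5360) = 32.41°.

32.4°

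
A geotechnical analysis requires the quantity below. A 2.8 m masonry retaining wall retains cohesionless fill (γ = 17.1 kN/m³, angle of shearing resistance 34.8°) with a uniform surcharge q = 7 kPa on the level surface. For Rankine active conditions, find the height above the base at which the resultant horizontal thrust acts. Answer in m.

K_a = 0.2733.
Triangular part P₁ = ½K_aγH² = 18.32 at H/3 = 0.9333 m; rectangular part P₂ = K_a q H = 5.357 at H/2 = 1.400 m.
ȳ = (P₁·0.9333 + P₂·1.400)/(P₁+P₂) = 1.039 m.

1.04 m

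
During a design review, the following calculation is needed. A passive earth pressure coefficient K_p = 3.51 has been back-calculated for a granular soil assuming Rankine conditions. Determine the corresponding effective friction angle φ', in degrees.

33.8°

K_p = (1+sin φ)/(1−sin φ) ⇒ sin φ = (K_p − 1)/(K_p + 1) = 0.5565.
φ = arcsin(0.5565) = 33.82°.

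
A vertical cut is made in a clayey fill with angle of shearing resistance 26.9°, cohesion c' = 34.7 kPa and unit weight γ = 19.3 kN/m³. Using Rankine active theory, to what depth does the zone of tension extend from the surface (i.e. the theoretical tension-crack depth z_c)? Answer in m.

K_a = tan²(45° − 26.9°/2) = 0.3770; √K_a = 0.6140.
The active pressure is zero where K_a γ z = 2c√K_a, so z_c = 2c/(γ√K_a) = 2×34.7/(19.3×0.6140) = 5.856 m.

5.86 m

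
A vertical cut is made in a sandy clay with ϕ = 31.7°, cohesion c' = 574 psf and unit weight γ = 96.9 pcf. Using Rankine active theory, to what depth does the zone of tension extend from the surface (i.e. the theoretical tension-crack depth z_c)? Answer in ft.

21.2 ft

K_a = tan²(45° − 31.7°/2) = 0.3111; √K_a = 0.5577.
The active pressure is zero where K_a γ z = 2c√K_a, so z_c = 2c/(γ√K_a) = 2×574/(96.9×0.5577) = 21.24 ft.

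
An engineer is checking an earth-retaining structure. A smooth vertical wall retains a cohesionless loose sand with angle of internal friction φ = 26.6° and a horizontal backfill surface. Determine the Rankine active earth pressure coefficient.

0.381

K_a = tan²(45° − φ/2) = tan²(31.70°) = 0.3814.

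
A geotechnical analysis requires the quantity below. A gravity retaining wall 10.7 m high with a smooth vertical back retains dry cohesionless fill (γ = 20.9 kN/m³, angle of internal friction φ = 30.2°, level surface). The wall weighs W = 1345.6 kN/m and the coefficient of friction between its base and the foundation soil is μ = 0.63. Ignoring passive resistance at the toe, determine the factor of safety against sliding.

2.14

K_a = tan²(45° − 30.2°/2) = 0.3307.
P_a = ½K_aγH² = 0.5×0.3307×20.9×10.7² = 395.6 kN/m, acting at H/3 = 3.567 m above the base.
FS_sliding = μW / P_a = 0.63×1345.6 / 395.6 = 2.143.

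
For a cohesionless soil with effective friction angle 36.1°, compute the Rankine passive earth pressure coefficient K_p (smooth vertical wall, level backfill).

3.87

K_p = (1 + sin φ)/(1 − sin φ) = tan²(45° + 36.1°/2) = 3.869.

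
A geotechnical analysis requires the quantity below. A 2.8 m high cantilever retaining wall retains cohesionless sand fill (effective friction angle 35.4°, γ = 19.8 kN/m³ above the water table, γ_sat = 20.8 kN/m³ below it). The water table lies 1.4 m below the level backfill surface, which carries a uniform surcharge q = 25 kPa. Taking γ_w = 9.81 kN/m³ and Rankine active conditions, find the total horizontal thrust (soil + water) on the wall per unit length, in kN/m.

46.6 kN/m

K_a = tan²(45° − φ/2) = 0.2664.
γ' = 20.8 − 9.81 = 10.99 kN/m³. h₂ = H − d_w = 1.4 m.
σ'_h: at surface K_a·q = 6.660; at WT K_a(q+γd_w) = 14.04; at base K_a(q+γd_w+γ'h₂) = 18.14 kPa.
P₁ = ½(6.660+14.04)×1.4 = 14.49; P₂ = ½(14.04+18.14)×1.4 = 22.53; P_w = ½γ_w h₂² = 9.614.
Total = 14.49+22.53+9.614 = 46.64 kN/m.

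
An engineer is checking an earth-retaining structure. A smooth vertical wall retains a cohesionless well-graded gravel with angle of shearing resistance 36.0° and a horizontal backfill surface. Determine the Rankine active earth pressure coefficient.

K_a = (1 − sin φ)/(1 + sin φ) = (1 − sin 36.0°)/(1 + sin 36.0°) = 0.2596.

0.260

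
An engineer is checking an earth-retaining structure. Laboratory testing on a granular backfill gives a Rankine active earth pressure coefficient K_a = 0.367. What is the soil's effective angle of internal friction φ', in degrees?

27.6°

K_a = tan²(45° − φ/2) ⇒ 45° − φ/2 = arctan(√0.367) = 31.21°.
φ = 2(45° − 31.21°) = 27.58°.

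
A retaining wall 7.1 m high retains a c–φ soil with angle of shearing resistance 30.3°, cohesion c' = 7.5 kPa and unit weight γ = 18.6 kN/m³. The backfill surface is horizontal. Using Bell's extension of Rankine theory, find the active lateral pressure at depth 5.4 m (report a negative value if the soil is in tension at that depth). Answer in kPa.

24.5 kPa

K_a = (1 − sin φ)/(1 + sin φ) = 0.3293.
σ_a = K_a γ z − 2c√K_a = 0.3293×18.6×5.4 − 2×7.5×0.5739 = 24.47 kPa.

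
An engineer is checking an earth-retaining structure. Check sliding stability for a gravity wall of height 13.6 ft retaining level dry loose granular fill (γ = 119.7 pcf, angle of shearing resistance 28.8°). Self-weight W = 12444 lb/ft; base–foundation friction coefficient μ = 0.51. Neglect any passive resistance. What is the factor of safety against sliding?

1.64

K_a = tan²(45° − 28.8°/2) = 0.3498.
P_a = ½K_aγH² = 0.5×0.3498×119.7×13.6² = 3872 lb/ft, acting at H/3 = 4.533 ft above the base.
FS_sliding = μW / P_a = 0.51×12444 / 3872 = 1.639.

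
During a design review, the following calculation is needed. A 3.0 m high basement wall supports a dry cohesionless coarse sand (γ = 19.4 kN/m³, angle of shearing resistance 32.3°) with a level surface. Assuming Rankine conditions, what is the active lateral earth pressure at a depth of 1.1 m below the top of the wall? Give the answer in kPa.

K_a = (1 − sin φ)/(1 + sin φ) = 0.3035.
σ_h = K_a γ z = 0.3035 × 19.4 × 1.1 = 6.476 kPa.

6.48 kPa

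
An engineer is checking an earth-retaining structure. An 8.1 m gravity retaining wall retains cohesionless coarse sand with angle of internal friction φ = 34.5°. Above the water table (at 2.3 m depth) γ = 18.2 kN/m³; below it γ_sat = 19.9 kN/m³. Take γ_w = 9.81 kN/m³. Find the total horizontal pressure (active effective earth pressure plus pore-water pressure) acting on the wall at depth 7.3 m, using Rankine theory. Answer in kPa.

K_a = (1 − sin φ)/(1 + sin φ) = 0.2768.
γ' = 19.9 − 9.81 = 10.09 kN/m³.
Effective vertical stress at 7.3 m: σ'_v = 18.2×2.3 + 10.09×5.00 = 92.31 kPa.
σ'_h = K_a σ'_v = 0.2768 × 92.31 = 25.55 kPa; u = γ_w × 5.00 = 49.05 kPa.
Total σ_h = 25.55 + 49.05 = 74.60 kPa.

74.6 kPa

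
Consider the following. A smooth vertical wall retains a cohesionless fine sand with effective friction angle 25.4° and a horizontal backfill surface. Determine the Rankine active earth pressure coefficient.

0.400

K_a = tan²(45° − φ/2) = tan²(32.30°) = 0.3996.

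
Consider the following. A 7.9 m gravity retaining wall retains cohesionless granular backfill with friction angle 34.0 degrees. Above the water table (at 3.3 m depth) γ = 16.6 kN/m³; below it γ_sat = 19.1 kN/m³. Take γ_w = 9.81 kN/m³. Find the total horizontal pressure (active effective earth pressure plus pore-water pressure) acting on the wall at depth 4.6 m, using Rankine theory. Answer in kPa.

31.7 kPa

K_a = (1 − sin φ)/(1 + sin φ) = 0.2827.
γ' = 19.1 − 9.81 = 9.290 kN/m³.
Effective vertical stress at 4.6 m: σ'_v = 16.6×3.3 + 9.290×1.30 = 66.86 kPa.
σ'_h = K_a σ'_v = 0.2827 × 66.86 = 18.90 kPa; u = γ_w × 1.30 = 12.75 kPa.
Total σ_h = 18.90 + 12.75 = 31.65 kPa.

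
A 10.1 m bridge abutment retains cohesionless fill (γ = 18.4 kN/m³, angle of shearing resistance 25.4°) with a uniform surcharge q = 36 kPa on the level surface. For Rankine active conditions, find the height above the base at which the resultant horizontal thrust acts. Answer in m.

K_a = 0.3996.
Triangular part P₁ = ½K_aγH² = 375.1 at H/3 = 3.367 m; rectangular part P₂ = K_a q H = 145.3 at H/2 = 5.050 m.
ȳ = (P₁·3.367 + P₂·5.050)/(P₁+P₂) = 3.837 m.

3.84 m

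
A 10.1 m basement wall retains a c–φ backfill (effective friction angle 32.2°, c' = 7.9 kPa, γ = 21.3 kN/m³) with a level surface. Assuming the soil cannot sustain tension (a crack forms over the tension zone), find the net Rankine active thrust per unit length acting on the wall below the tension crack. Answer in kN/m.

249 kN/m

K_a = 0.3047; √K_a = 0.5520.
Tension-crack depth z_c = 2c/(γ√K_a) = 2×7.9/(21.3×0.5520) = 1.344 m.
σ_a at base = K_a γ H − 2c√K_a = 0.3047×21.3×10.1 − 2×7.9×0.5520 = 56.84 kPa.
P_a = ½ × 56.84 × (H − z_c) = 0.5×56.84×8.756 = 248.8 kN/m.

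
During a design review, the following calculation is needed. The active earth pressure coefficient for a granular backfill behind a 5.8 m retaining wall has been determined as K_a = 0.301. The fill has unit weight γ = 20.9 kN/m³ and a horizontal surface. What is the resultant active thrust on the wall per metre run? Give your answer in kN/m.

106 kN/m

P = ½ K_a γ H² = 0.5 × 0.301 × 20.9 × 5.8² = 105.8 kN/m.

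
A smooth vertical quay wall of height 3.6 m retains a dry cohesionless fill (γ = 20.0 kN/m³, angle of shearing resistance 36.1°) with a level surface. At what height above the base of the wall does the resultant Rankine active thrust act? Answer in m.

K_a = 0.2585.
The pressure distribution is triangular, so the resultant acts at H/3 above the base = 3.6/3 = 1.200 m.

1.20 m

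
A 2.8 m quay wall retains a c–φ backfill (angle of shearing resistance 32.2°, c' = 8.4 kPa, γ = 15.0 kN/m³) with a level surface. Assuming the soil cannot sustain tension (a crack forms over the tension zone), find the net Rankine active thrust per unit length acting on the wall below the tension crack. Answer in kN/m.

K_a = 0.3047; √K_a = 0.5520.
Tension-crack depth z_c = 2c/(γ√K_a) = 2×8.4/(15.0×0.5520) = 2.029 m.
σ_a at base = K_a γ H − 2c√K_a = 0.3047×15.0×2.8 − 2×8.4×0.5520 = 3.525 kPa.
P_a = ½ × 3.525 × (H − z_c) = 0.5×3.525×0.7711 = 1.359 kN/m.

1.36 kN/m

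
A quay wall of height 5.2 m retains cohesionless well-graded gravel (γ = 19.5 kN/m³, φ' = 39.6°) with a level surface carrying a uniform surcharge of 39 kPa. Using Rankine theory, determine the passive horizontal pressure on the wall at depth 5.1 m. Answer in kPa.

K_p = (1 + sin φ)/(1 − sin φ) = 4.516.
σ_v = γz + q = 19.5 × 5.1 + 39 = 138.4 kPa.
σ_h = K_p σ_v = 4.516 × 138.4 = 625.3 kPa.

625 kPa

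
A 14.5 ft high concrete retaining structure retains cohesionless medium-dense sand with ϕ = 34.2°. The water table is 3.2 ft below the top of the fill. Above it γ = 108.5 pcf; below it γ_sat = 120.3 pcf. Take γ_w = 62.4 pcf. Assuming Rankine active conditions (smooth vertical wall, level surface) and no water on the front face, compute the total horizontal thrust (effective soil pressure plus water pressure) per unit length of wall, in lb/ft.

6280 lb/ft

K_a = tan²(45° − φ/2) = 0.2803.
γ' = 120.3 − 62.4 = 57.90 pcf. Depth below WT = 11.3 ft.
σ'_h at WT = K_a γ d_w = 97.33 psf; at base = 97.33 + K_a γ' × 11.3 = 280.8 psf.
P₁ (0–3.2 ft) = ½×97.33×3.2 = 155.7. P₂ (3.2–14.5 ft) = ½(97.33+280.8)×11.3 = 2136.
P_w = ½ γ_w h₂² = 0.5×62.4×11.3² = 3984. Total = 155.7+2136+3984 = 6276 lb/ft.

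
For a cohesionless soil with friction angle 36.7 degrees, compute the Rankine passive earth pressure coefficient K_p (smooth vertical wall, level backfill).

3.97

K_p = (1 + sin φ)/(1 − sin φ) = tan²(45° + 36.7°/2) = 3.970.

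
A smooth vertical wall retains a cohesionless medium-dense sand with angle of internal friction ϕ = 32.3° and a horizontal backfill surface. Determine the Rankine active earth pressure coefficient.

0.303

K_a = (1 − sin φ)/(1 + sin φ) = (1 − sin 32.3°)/(1 + sin 32.3°) = 0.3035.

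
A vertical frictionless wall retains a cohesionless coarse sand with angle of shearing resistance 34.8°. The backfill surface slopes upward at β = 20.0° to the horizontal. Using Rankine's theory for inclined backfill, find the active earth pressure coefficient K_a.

0.325

K_a = cos β · (cos β − √(cos²β − cos²φ)) / (cos β + √(cos²β − cos²φ)).
cos β = 0.9397, cos φ = 0.8211, √(cos²β − cos²φ) = 0.4569.
K_a = 0.9397 × (0.9397 − 0.4569)/(0.9397 + 0.4569) = 0.3249.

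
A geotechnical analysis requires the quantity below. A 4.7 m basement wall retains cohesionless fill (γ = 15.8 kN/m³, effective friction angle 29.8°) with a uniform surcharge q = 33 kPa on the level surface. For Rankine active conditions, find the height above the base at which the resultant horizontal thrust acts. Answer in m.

1.94 m

K_a = 0.3360.
Triangular part P₁ = ½K_aγH² = 58.64 at H/3 = 1.567 m; rectangular part P₂ = K_a q H = 52.12 at H/2 = 2.350 m.
ȳ = (P₁·1.567 + P₂·2.350)/(P₁+P₂) = 1.935 m.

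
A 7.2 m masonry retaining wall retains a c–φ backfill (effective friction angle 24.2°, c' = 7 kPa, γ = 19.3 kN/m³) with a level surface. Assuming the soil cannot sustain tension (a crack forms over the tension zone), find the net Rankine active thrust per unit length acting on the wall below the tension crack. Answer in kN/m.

149 kN/m

K_a = 0.4185; √K_a = 0.6469.
Tension-crack depth z_c = 2c/(γ√K_a) = 2×7/(19.3×0.6469) = 1.121 m.
σ_a at base = K_a γ H − 2c√K_a = 0.4185×19.3×7.2 − 2×7×0.6469 = 49.10 kPa.
P_a = ½ × 49.10 × (H − z_c) = 0.5×49.10×6.079 = 149.2 kN/m.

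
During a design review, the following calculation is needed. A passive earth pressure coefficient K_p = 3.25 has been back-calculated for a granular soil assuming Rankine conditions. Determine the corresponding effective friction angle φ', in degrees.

K_p = (1+sin φ)/(1−sin φ) ⇒ sin φ = (K_p − 1)/(K_p + 1) = 0.5294.
φ = arcsin(0.5294) = 31.97°.

32.0°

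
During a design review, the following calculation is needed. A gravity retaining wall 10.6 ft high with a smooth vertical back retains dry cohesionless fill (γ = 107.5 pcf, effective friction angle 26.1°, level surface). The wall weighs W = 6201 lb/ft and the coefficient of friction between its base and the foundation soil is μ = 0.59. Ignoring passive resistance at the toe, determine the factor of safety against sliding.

K_a = tan²(45° − 26.1°/2) = 0.3889.
P_a = ½K_aγH² = 0.5×0.3889×107.5×10.6² = 2349 lb/ft, acting at H/3 = 3.533 ft above the base.
FS_sliding = μW / P_a = 0.59×6201 / 2349 = 1.558.

1.56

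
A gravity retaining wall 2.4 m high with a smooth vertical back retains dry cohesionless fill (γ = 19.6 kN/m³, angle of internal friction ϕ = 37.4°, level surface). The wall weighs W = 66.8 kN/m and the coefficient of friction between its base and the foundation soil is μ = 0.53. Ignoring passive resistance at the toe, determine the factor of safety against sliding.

K_a = tan²(45° − 37.4°/2) = 0.2443.
P_a = ½K_aγH² = 0.5×0.2443×19.6×2.4² = 13.79 kN/m, acting at H/3 = 0.8000 m above the base.
FS_sliding = μW / P_a = 0.53×66.8 / 13.79 = 2.568.

2.57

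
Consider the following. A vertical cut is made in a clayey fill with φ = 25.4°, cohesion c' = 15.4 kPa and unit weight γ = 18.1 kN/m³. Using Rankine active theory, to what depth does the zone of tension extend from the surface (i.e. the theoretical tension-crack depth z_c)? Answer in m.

K_a = tan²(45° − 25.4°/2) = 0.3996; √K_a = 0.6322.
The active pressure is zero where K_a γ z = 2c√K_a, so z_c = 2c/(γ√K_a) = 2×15.4/(18.1×0.6322) = 2.692 m.

2.69 m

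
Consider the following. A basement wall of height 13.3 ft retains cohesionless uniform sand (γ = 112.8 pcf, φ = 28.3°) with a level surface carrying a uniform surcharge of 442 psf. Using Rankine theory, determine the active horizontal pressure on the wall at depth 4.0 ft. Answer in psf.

319 psf

K_a = (1 − sin φ)/(1 + sin φ) = 0.3568.
σ_v = γz + q = 112.8 × 4.0 + 442 = 893.2 psf.
σ_h = K_a σ_v = 0.3568 × 893.2 = 318.7 psf.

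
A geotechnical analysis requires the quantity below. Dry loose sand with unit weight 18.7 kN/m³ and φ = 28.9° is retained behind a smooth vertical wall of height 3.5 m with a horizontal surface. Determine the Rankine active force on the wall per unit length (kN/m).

39.9 kN/m

K_a = tan²(45° − φ/2) = 0.3484.
P_a = ½ K_a γ H² = 0.5 × 0.3484 × 18.7 × 3.5² = 39.90 kN/m.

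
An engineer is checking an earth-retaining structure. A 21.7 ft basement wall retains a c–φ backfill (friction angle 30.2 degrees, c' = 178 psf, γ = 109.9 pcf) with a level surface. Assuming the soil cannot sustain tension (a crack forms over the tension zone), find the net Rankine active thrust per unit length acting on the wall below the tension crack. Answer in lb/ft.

K_a = 0.3307; √K_a = 0.5750.
Tension-crack depth z_c = 2c/(γ√K_a) = 2×178/(109.9×0.5750) = 5.633 ft.
σ_a at base = K_a γ H − 2c√K_a = 0.3307×109.9×21.7 − 2×178×0.5750 = 583.8 psf.
P_a = ½ × 583.8 × (H − z_c) = 0.5×583.8×16.07 = 4690 lb/ft.

4690 lb/ft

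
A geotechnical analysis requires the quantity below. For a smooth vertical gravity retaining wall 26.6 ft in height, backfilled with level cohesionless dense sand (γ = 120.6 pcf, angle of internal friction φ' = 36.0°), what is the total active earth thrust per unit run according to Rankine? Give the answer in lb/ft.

K_a = tan²(45° − φ/2) = 0.2596.
P_a = ½ K_a γ H² = 0.5 × 0.2596 × 120.6 × 26.6² = 11080 lb/ft.

11100 lb/ft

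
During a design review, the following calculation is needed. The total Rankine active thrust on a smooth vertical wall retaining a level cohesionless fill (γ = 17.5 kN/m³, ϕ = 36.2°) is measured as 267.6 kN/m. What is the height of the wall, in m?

10.9 m

K_a = 0.2574. P_a = ½ K_a γ H² ⇒ H = √(2P_a/(K_a γ)).
H = √(2×267.6/(0.2574×17.5)) = 10.90 m.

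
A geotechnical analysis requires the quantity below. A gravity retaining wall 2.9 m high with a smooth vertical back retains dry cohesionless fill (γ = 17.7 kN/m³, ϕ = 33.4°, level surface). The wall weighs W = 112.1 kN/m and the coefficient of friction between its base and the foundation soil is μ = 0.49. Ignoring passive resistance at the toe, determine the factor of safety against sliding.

2.55

K_a = tan²(45° − 33.4°/2) = 0.2899.
P_a = ½K_aγH² = 0.5×0.2899×17.7×2.9² = 21.58 kN/m, acting at H/3 = 0.9667 m above the base.
FS_sliding = μW / P_a = 0.49×112.1 / 21.58 = 2.546.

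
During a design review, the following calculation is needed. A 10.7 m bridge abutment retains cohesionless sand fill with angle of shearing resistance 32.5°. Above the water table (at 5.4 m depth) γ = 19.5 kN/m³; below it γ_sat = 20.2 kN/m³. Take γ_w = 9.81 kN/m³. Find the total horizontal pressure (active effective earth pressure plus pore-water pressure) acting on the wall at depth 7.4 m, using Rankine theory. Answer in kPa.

57.6 kPa

K_a = (1 − sin φ)/(1 + sin φ) = 0.3010.
γ' = 20.2 − 9.81 = 10.39 kN/m³.
Effective vertical stress at 7.4 m: σ'_v = 19.5×5.4 + 10.39×2.00 = 126.1 kPa.
σ'_h = K_a σ'_v = 0.3010 × 126.1 = 37.95 kPa; u = γ_w × 2.00 = 19.62 kPa.
Total σ_h = 37.95 + 19.62 = 57.57 kPa.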